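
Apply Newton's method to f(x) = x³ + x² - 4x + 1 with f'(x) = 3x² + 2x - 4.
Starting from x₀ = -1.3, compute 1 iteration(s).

f(x) = x³ + x² - 4x + 1
f'(x) = 3x² + 2x - 4
x₀ = -1.3

Newton-Raphson formula: x_{n+1} = x_n - f(x_n)/f'(x_n)

Iteration 1:
  f(-1.300000) = 5.693000
  f'(-1.300000) = -1.530000
  x_1 = -1.300000 - 5.693000/(-1.530000) = 2.420915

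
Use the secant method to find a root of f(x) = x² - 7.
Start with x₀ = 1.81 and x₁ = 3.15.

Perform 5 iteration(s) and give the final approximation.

f(x) = x² - 7
x₀ = 1.81, x₁ = 3.15

Secant formula: x_{n+1} = x_n - f(x_n)(x_n - x_{n-1})/(f(x_n) - f(x_{n-1}))

Iteration 1:
  f(1.810000) = -3.723900
  f(3.150000) = 2.922500
  x_2 = 3.150000 - 2.922500×(3.150000 - 1.810000)/(2.922500 - (-3.723900))
       = 2.560786
Iteration 2:
  f(3.150000) = 2.922500
  f(2.560786) = -0.442374
  x_3 = 2.560786 - (-0.442374)×(2.560786 - 3.150000)/(-0.442374 - 2.922500)
       = 2.638249
Iteration 3:
  f(2.560786) = -0.442374
  f(2.638249) = -0.039642
  x_4 = 2.638249 - (-0.039642)×(2.638249 - 2.560786)/(-0.039642 - (-0.442374))
       = 2.645874
Iteration 4:
  f(2.638249) = -0.039642
  f(2.645874) = 0.000649
  x_5 = 2.645874 - 0.000649×(2.645874 - 2.638249)/(0.000649 - (-0.039642))
       = 2.645751
Iteration 5:
  f(2.645874) = 0.000649
  f(2.645751) = -0.000001
  x_6 = 2.645751 - (-0.000001)×(2.645751 - 2.645874)/(-0.000001 - 0.000649)
       = 2.645751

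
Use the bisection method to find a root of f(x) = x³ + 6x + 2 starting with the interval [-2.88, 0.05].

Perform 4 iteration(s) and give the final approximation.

f(x) = x³ + 6x + 2
Initial interval: [-2.88, 0.05]

Iteration 1:
  c_1 = (-2.880000 + 0.050000)/2 = -1.415000
  f(c_1) = f(-1.415000) = -9.323148
  f(a) × f(c) ≥ 0, new interval: [-1.415000, 0.050000]
Iteration 2:
  c_2 = (-1.415000 + 0.050000)/2 = -0.682500
  f(c_2) = f(-0.682500) = -2.412913
  f(a) × f(c) ≥ 0, new interval: [-0.682500, 0.050000]
Iteration 3:
  c_3 = (-0.682500 + 0.050000)/2 = -0.316250
  f(c_3) = f(-0.316250) = 0.070871
  f(a) × f(c) < 0, new interval: [-0.682500, -0.316250]
Iteration 4:
  c_4 = (-0.682500 + (-0.316250))/2 = -0.499375
  f(c_4) = f(-0.499375) = -1.120782
  f(a) × f(c) ≥ 0, new interval: [-0.499375, -0.316250]

After 4 iteration(s), the approximation is c_4 = -0.499375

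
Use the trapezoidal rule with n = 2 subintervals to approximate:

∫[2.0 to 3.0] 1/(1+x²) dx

f(x) = 1/(1+x²)
a = 2.0, b = 3.0, n = 2
h = (b - a)/n = 0.500000

Trapezoidal rule: (h/2)[f(x₀) + 2f(x₁) + 2f(x₂) + ... + f(xₙ)]

x_0 = 2.0000, f(x_0) = 0.200000, coefficient = 1
x_1 = 2.5000, f(x_1) = 0.137931, coefficient = 2
x_2 = 3.0000, f(x_2) = 0.100000, coefficient = 1

I ≈ (0.500000/2) × 0.575862 = 0.143966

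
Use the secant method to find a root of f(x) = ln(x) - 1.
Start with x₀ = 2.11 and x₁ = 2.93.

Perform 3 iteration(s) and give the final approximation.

f(x) = ln(x) - 1
x₀ = 2.11, x₁ = 2.93

Secant formula: x_{n+1} = x_n - f(x_n)(x_n - x_{n-1})/(f(x_n) - f(x_{n-1}))

Iteration 1:
  f(2.110000) = -0.253312
  f(2.930000) = 0.075002
  x_2 = 2.930000 - 0.075002×(2.930000 - 2.110000)/(0.075002 - (-0.253312))
       = 2.742674
Iteration 2:
  f(2.930000) = 0.075002
  f(2.742674) = 0.008933
  x_3 = 2.742674 - 0.008933×(2.742674 - 2.930000)/(0.008933 - 0.075002)
       = 2.717345
Iteration 3:
  f(2.742674) = 0.008933
  f(2.717345) = -0.000345
  x_4 = 2.717345 - (-0.000345)×(2.717345 - 2.742674)/(-0.000345 - 0.008933)
       = 2.718286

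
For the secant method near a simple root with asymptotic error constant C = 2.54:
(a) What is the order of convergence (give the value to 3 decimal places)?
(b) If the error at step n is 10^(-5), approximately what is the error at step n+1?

(a) Secant method has superlinear convergence with order φ = (1+√5)/2 ≈ 1.618.
    This means |e_{n+1}| ≈ C|e_n|^1.618.

(b) With |e_n| = 10^(-5) and C = 2.54:
    |e_{n+1}| ≈ 2.54 × (10^(-5))^1.618 = 2.54 × 10^(-8.09)

(a) ≈ 1.618 (golden ratio); (b) |e_{n+1}| ≈ 2.064e-08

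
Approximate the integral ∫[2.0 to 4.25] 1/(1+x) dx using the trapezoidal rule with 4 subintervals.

f(x) = 1/(1+x)
a = 2.0, b = 4.25, n = 4
h = (b - a)/n = 0.562500

Trapezoidal rule: (h/2)[f(x₀) + 2f(x₁) + 2f(x₂) + ... + f(xₙ)]

x_0 = 2.0000, f(x_0) = 0.333333, coefficient = 1
x_1 = 2.5625, f(x_1) = 0.280702, coefficient = 2
x_2 = 3.1250, f(x_2) = 0.242424, coefficient = 2
x_3 = 3.6875, f(x_3) = 0.213333, coefficient = 2
x_4 = 4.2500, f(x_4) = 0.190476, coefficient = 1

I ≈ (0.562500/2) × 1.996728 = 0.561580
Exact value: 0.559616
Error: 0.001964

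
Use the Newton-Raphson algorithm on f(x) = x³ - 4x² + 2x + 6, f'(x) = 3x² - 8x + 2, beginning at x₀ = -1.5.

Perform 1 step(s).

f(x) = x³ - 4x² + 2x + 6
f'(x) = 3x² - 8x + 2
x₀ = -1.5

Newton-Raphson formula: x_{n+1} = x_n - f(x_n)/f'(x_n)

Iteration 1:
  f(-1.500000) = -9.375000
  f'(-1.500000) = 20.750000
  x_1 = -1.500000 - (-9.375000)/20.750000 = -1.048193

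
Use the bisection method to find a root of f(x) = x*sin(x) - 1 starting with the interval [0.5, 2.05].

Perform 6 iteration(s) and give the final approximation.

f(x) = x*sin(x) - 1
Initial interval: [0.5, 2.05]

Iteration 1:
  c_1 = (0.500000 + 2.050000)/2 = 1.275000
  f(c_1) = f(1.275000) = 0.219627
  f(a) × f(c) < 0, new interval: [0.500000, 1.275000]
Iteration 2:
  c_2 = (0.500000 + 1.275000)/2 = 0.887500
  f(c_2) = f(0.887500) = -0.311747
  f(a) × f(c) ≥ 0, new interval: [0.887500, 1.275000]
Iteration 3:
  c_3 = (0.887500 + 1.275000)/2 = 1.081250
  f(c_3) = f(1.081250) = -0.045747
  f(a) × f(c) ≥ 0, new interval: [1.081250, 1.275000]
Iteration 4:
  c_4 = (1.081250 + 1.275000)/2 = 1.178125
  f(c_4) = f(1.178125) = 0.088458
  f(a) × f(c) < 0, new interval: [1.081250, 1.178125]
Iteration 5:
  c_5 = (1.081250 + 1.178125)/2 = 1.129687
  f(c_5) = f(1.129687) = 0.021552
  f(a) × f(c) < 0, new interval: [1.081250, 1.129687]
Iteration 6:
  c_6 = (1.081250 + 1.129687)/2 = 1.105469
  f(c_6) = f(1.105469) = -0.012071
  f(a) × f(c) ≥ 0, new interval: [1.105469, 1.129687]

After 6 iteration(s), the approximation is c_6 = 1.105469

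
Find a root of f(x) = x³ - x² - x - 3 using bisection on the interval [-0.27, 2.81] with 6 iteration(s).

f(x) = x³ - x² - x - 3
Initial interval: [-0.27, 2.81]

Iteration 1:
  c_1 = (-0.270000 + 2.810000)/2 = 1.270000
  f(c_1) = f(1.270000) = -3.834517
  f(a) × f(c) ≥ 0, new interval: [1.270000, 2.810000]
Iteration 2:
  c_2 = (1.270000 + 2.810000)/2 = 2.040000
  f(c_2) = f(2.040000) = -0.711936
  f(a) × f(c) ≥ 0, new interval: [2.040000, 2.810000]
Iteration 3:
  c_3 = (2.040000 + 2.810000)/2 = 2.425000
  f(c_3) = f(2.425000) = 2.954891
  f(a) × f(c) < 0, new interval: [2.040000, 2.425000]
Iteration 4:
  c_4 = (2.040000 + 2.425000)/2 = 2.232500
  f(c_4) = f(2.232500) = 0.910349
  f(a) × f(c) < 0, new interval: [2.040000, 2.232500]
Iteration 5:
  c_5 = (2.040000 + 2.232500)/2 = 2.136250
  f(c_5) = f(2.136250) = 0.049100
  f(a) × f(c) < 0, new interval: [2.040000, 2.136250]
Iteration 6:
  c_6 = (2.040000 + 2.136250)/2 = 2.088125
  f(c_6) = f(2.088125) = -0.343611
  f(a) × f(c) ≥ 0, new interval: [2.088125, 2.136250]

After 6 iteration(s), the approximation is c_6 = 2.088125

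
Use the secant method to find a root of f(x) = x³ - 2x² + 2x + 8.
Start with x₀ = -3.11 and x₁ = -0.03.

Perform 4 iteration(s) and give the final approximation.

f(x) = x³ - 2x² + 2x + 8
x₀ = -3.11, x₁ = -0.03

Secant formula: x_{n+1} = x_n - f(x_n)(x_n - x_{n-1})/(f(x_n) - f(x_{n-1}))

Iteration 1:
  f(-3.110000) = -47.644431
  f(-0.030000) = 7.938173
  x_2 = -0.030000 - 7.938173×(-0.030000 - (-3.110000))/(7.938173 - (-47.644431))
       = -0.469878
Iteration 2:
  f(-0.030000) = 7.938173
  f(-0.469878) = 6.514930
  x_3 = -0.469878 - 6.514930×(-0.469878 - (-0.030000))/(6.514930 - 7.938173)
       = -2.483432
Iteration 3:
  f(-0.469878) = 6.514930
  f(-2.483432) = -24.618140
  x_4 = -2.483432 - (-24.618140)×(-2.483432 - (-0.469878))/(-24.618140 - 6.514930)
       = -0.891236
Iteration 4:
  f(-2.483432) = -24.618140
  f(-0.891236) = 3.921015
  x_5 = -0.891236 - 3.921015×(-0.891236 - (-2.483432))/(3.921015 - (-24.618140))
       = -1.109989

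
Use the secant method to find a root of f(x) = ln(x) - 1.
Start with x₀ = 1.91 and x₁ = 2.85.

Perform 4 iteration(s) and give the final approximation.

f(x) = ln(x) - 1
x₀ = 1.91, x₁ = 2.85

Secant formula: x_{n+1} = x_n - f(x_n)(x_n - x_{n-1})/(f(x_n) - f(x_{n-1}))

Iteration 1:
  f(1.910000) = -0.352897
  f(2.850000) = 0.047319
  x_2 = 2.850000 - 0.047319×(2.850000 - 1.910000)/(0.047319 - (-0.352897))
       = 2.738860
Iteration 2:
  f(2.850000) = 0.047319
  f(2.738860) = 0.007542
  x_3 = 2.738860 - 0.007542×(2.738860 - 2.850000)/(0.007542 - 0.047319)
       = 2.717788
Iteration 3:
  f(2.738860) = 0.007542
  f(2.717788) = -0.000182
  x_4 = 2.717788 - (-0.000182)×(2.717788 - 2.738860)/(-0.000182 - 0.007542)
       = 2.718284
Iteration 4:
  f(2.717788) = -0.000182
  f(2.718284) = 0.000001
  x_5 = 2.718284 - 0.000001×(2.718284 - 2.717788)/(0.000001 - (-0.000182))
       = 2.718282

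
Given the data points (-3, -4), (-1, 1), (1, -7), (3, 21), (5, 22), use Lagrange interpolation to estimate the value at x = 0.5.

Lagrange interpolation formula:
P(x) = Σ yᵢ × Lᵢ(x)
where Lᵢ(x) = Π_{j≠i} (x - xⱼ)/(xᵢ - xⱼ)

L_0(0.5) = (0.5 - (-1))/(-3 - (-1)) × (0.5 - 1)/(-3 - 1) × (0.5 - 3)/(-3 - 3) × (0.5 - 5)/(-3 - 5) = -0.021973
L_1(0.5) = (0.5 - (-3))/(-1 - (-3)) × (0.5 - 1)/(-1 - 1) × (0.5 - 3)/(-1 - 3) × (0.5 - 5)/(-1 - 5) = 0.205078
L_2(0.5) = (0.5 - (-3))/(1 - (-3)) × (0.5 - (-1))/(1 - (-1)) × (0.5 - 3)/(1 - 3) × (0.5 - 5)/(1 - 5) = 0.922852
L_3(0.5) = (0.5 - (-3))/(3 - (-3)) × (0.5 - (-1))/(3 - (-1)) × (0.5 - 1)/(3 - 1) × (0.5 - 5)/(3 - 5) = -0.123047
L_4(0.5) = (0.5 - (-3))/(5 - (-3)) × (0.5 - (-1))/(5 - (-1)) × (0.5 - 1)/(5 - 1) × (0.5 - 3)/(5 - 3) = 0.017090

P(0.5) = (-4)×L_0(0.5) + 1×L_1(0.5) + (-7)×L_2(0.5) + 21×L_3(0.5) + 22×L_4(0.5)
P(0.5) = -8.375000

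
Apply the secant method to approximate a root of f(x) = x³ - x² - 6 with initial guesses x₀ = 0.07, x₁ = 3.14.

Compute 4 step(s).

f(x) = x³ - x² - 6
x₀ = 0.07, x₁ = 3.14

Secant formula: x_{n+1} = x_n - f(x_n)(x_n - x_{n-1})/(f(x_n) - f(x_{n-1}))

Iteration 1:
  f(0.070000) = -6.004557
  f(3.140000) = 15.099544
  x_2 = 3.140000 - 15.099544×(3.140000 - 0.070000)/(15.099544 - (-6.004557))
       = 0.943479
Iteration 2:
  f(3.140000) = 15.099544
  f(0.943479) = -6.050312
  x_3 = 0.943479 - (-6.050312)×(0.943479 - 3.140000)/(-6.050312 - 15.099544)
       = 1.571835
Iteration 3:
  f(0.943479) = -6.050312
  f(1.571835) = -4.587187
  x_4 = 1.571835 - (-4.587187)×(1.571835 - 0.943479)/(-4.587187 - (-6.050312))
       = 3.541855
Iteration 4:
  f(1.571835) = -4.587187
  f(3.541855) = 25.886915
  x_5 = 3.541855 - 25.886915×(3.541855 - 1.571835)/(25.886915 - (-4.587187))
       = 1.868377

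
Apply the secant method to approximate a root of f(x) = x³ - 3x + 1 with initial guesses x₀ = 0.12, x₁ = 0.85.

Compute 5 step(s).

f(x) = x³ - 3x + 1
x₀ = 0.12, x₁ = 0.85

Secant formula: x_{n+1} = x_n - f(x_n)(x_n - x_{n-1})/(f(x_n) - f(x_{n-1}))

Iteration 1:
  f(0.120000) = 0.641728
  f(0.850000) = -0.935875
  x_2 = 0.850000 - (-0.935875)×(0.850000 - 0.120000)/(-0.935875 - 0.641728)
       = 0.416945
Iteration 2:
  f(0.850000) = -0.935875
  f(0.416945) = -0.178352
  x_3 = 0.416945 - (-0.178352)×(0.416945 - 0.850000)/(-0.178352 - (-0.935875))
       = 0.314986
Iteration 3:
  f(0.416945) = -0.178352
  f(0.314986) = 0.086294
  x_4 = 0.314986 - 0.086294×(0.314986 - 0.416945)/(0.086294 - (-0.178352))
       = 0.348232
Iteration 4:
  f(0.314986) = 0.086294
  f(0.348232) = -0.002468
  x_5 = 0.348232 - (-0.002468)×(0.348232 - 0.314986)/(-0.002468 - 0.086294)
       = 0.347308
Iteration 5:
  f(0.348232) = -0.002468
  f(0.347308) = -0.000030
  x_6 = 0.347308 - (-0.000030)×(0.347308 - 0.348232)/(-0.000030 - (-0.002468))
       = 0.347296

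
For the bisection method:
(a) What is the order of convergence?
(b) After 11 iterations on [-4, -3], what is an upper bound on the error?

(a) Bisection has linear (order 1) convergence; the error is halved each step.

(b) Error bound = (b-a)/2^n = (-3 - (-4))/2^{11}
    = 1/2^{11}

(a) 1 (linear); (b) error ≤ 4.88e-04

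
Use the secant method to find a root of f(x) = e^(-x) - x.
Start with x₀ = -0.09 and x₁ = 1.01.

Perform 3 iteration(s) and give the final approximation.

f(x) = e^(-x) - x
x₀ = -0.09, x₁ = 1.01

Secant formula: x_{n+1} = x_n - f(x_n)(x_n - x_{n-1})/(f(x_n) - f(x_{n-1}))

Iteration 1:
  f(-0.090000) = 1.184174
  f(1.010000) = -0.645781
  x_2 = 1.010000 - (-0.645781)×(1.010000 - (-0.090000))/(-0.645781 - 1.184174)
       = 0.621816
Iteration 2:
  f(1.010000) = -0.645781
  f(0.621816) = -0.084848
  x_3 = 0.621816 - (-0.084848)×(0.621816 - 1.010000)/(-0.084848 - (-0.645781))
       = 0.563099
Iteration 3:
  f(0.621816) = -0.084848
  f(0.563099) = 0.006343
  x_4 = 0.563099 - 0.006343×(0.563099 - 0.621816)/(0.006343 - (-0.084848))
       = 0.567183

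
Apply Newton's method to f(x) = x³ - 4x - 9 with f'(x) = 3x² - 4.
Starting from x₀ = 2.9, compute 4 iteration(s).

f(x) = x³ - 4x - 9
f'(x) = 3x² - 4
x₀ = 2.9

Newton-Raphson formula: x_{n+1} = x_n - f(x_n)/f'(x_n)

Iteration 1:
  f(2.900000) = 3.789000
  f'(2.900000) = 21.230000
  x_1 = 2.900000 - 3.789000/21.230000 = 2.721526
Iteration 2:
  f(2.721526) = 0.271435
  f'(2.721526) = 18.220114
  x_2 = 2.721526 - 0.271435/18.220114 = 2.706629
Iteration 3:
  f(2.706629) = 0.001809
  f'(2.706629) = 17.977515
  x_3 = 2.706629 - 0.001809/17.977515 = 2.706528
Iteration 4:
  f(2.706528) = 0.000000
  f'(2.706528) = 17.975881
  x_4 = 2.706528 - 0.000000/17.975881 = 2.706528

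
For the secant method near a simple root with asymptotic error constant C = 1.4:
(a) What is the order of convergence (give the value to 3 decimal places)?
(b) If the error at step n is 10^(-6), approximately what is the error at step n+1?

(a) Secant method has superlinear convergence with order φ = (1+√5)/2 ≈ 1.618.
    This means |e_{n+1}| ≈ C|e_n|^1.618.

(b) With |e_n| = 10^(-6) and C = 1.4:
    |e_{n+1}| ≈ 1.4 × (10^(-6))^1.618 = 1.4 × 10^(-9.71)

(a) ≈ 1.618 (golden ratio); (b) |e_{n+1}| ≈ 2.741e-10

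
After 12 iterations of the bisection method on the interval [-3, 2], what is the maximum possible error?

Bisection error bound: |error| ≤ (b-a)/2^n
|error| ≤ (2 - (-3))/2^12 = 5/2^12
|error| ≤ 0.0012207031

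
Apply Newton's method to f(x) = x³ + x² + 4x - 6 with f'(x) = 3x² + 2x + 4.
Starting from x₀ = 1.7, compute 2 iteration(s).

f(x) = x³ + x² + 4x - 6
f'(x) = 3x² + 2x + 4
x₀ = 1.7

Newton-Raphson formula: x_{n+1} = x_n - f(x_n)/f'(x_n)

Iteration 1:
  f(1.700000) = 8.603000
  f'(1.700000) = 16.070000
  x_1 = 1.700000 - 8.603000/16.070000 = 1.164655
Iteration 2:
  f(1.164655) = 1.594800
  f'(1.164655) = 10.398571
  x_2 = 1.164655 - 1.594800/10.398571 = 1.011287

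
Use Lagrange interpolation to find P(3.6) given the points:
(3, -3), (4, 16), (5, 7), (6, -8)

Lagrange interpolation formula:
P(x) = Σ yᵢ × Lᵢ(x)
where Lᵢ(x) = Π_{j≠i} (x - xⱼ)/(xᵢ - xⱼ)

L_0(3.6) = (3.6 - 4)/(3 - 4) × (3.6 - 5)/(3 - 5) × (3.6 - 6)/(3 - 6) = 0.224000
L_1(3.6) = (3.6 - 3)/(4 - 3) × (3.6 - 5)/(4 - 5) × (3.6 - 6)/(4 - 6) = 1.008000
L_2(3.6) = (3.6 - 3)/(5 - 3) × (3.6 - 4)/(5 - 4) × (3.6 - 6)/(5 - 6) = -0.288000
L_3(3.6) = (3.6 - 3)/(6 - 3) × (3.6 - 4)/(6 - 4) × (3.6 - 5)/(6 - 5) = 0.056000

P(3.6) = (-3)×L_0(3.6) + 16×L_1(3.6) + 7×L_2(3.6) + (-8)×L_3(3.6)
P(3.6) = 12.992000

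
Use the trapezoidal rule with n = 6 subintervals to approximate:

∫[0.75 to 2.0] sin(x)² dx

f(x) = sin(x)²
a = 0.75, b = 2.0, n = 6
h = (b - a)/n = 0.208333

Trapezoidal rule: (h/2)[f(x₀) + 2f(x₁) + 2f(x₂) + ... + f(xₙ)]

x_0 = 0.7500, f(x_0) = 0.464631, coefficient = 1
x_1 = 0.9583, f(x_1) = 0.669508, coefficient = 2
x_2 = 1.1667, f(x_2) = 0.845379, coefficient = 2
x_3 = 1.3750, f(x_3) = 0.962151, coefficient = 2
x_4 = 1.5833, f(x_4) = 0.999843, coefficient = 2
x_5 = 1.7917, f(x_5) = 0.952004, coefficient = 2
x_6 = 2.0000, f(x_6) = 0.826822, coefficient = 1

I ≈ (0.208333/2) × 10.149224 = 1.057211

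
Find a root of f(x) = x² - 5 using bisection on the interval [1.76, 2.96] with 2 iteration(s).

f(x) = x² - 5
Initial interval: [1.76, 2.96]

Iteration 1:
  c_1 = (1.760000 + 2.960000)/2 = 2.360000
  f(c_1) = f(2.360000) = 0.569600
  f(a) × f(c) < 0, new interval: [1.760000, 2.360000]
Iteration 2:
  c_2 = (1.760000 + 2.360000)/2 = 2.060000
  f(c_2) = f(2.060000) = -0.756400
  f(a) × f(c) ≥ 0, new interval: [2.060000, 2.360000]

After 2 iteration(s), the approximation is c_2 = 2.060000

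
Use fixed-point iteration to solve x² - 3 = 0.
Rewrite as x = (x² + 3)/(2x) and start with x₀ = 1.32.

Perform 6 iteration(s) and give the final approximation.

Equation: x² - 3 = 0
Fixed-point form: x = (x² + 3)/(2x)
x₀ = 1.32

x_1 = g(1.320000) = 1.796364
x_2 = g(1.796364) = 1.733202
x_3 = g(1.733202) = 1.732051
x_4 = g(1.732051) = 1.732051
x_5 = g(1.732051) = 1.732051
x_6 = g(1.732051) = 1.732051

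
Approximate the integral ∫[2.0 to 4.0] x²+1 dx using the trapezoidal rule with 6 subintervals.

f(x) = x²+1
a = 2.0, b = 4.0, n = 6
h = (b - a)/n = 0.333333

Trapezoidal rule: (h/2)[f(x₀) + 2f(x₁) + 2f(x₂) + ... + f(xₙ)]

x_0 = 2.0000, f(x_0) = 5.000000, coefficient = 1
x_1 = 2.3333, f(x_1) = 6.444444, coefficient = 2
x_2 = 2.6667, f(x_2) = 8.111111, coefficient = 2
x_3 = 3.0000, f(x_3) = 10.000000, coefficient = 2
x_4 = 3.3333, f(x_4) = 12.111111, coefficient = 2
x_5 = 3.6667, f(x_5) = 14.444444, coefficient = 2
x_6 = 4.0000, f(x_6) = 17.000000, coefficient = 1

I ≈ (0.333333/2) × 124.222222 = 20.703704
Exact value: 20.666667
Error: 0.037037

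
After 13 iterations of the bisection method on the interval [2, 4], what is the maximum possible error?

Bisection error bound: |error| ≤ (b-a)/2^n
|error| ≤ (4 - 2)/2^13 = 2/2^13
|error| ≤ 0.0002441406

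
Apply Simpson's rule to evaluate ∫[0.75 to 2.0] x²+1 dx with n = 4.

f(x) = x²+1
a = 0.75, b = 2.0, n = 4
h = (b - a)/n = 0.312500

Simpson's rule: (h/3)[f(x₀) + 4f(x₁) + 2f(x₂) + ... + f(xₙ)]

x_0 = 0.7500, f(x_0) = 1.562500, coefficient = 1
x_1 = 1.0625, f(x_1) = 2.128906, coefficient = 4
x_2 = 1.3750, f(x_2) = 2.890625, coefficient = 2
x_3 = 1.6875, f(x_3) = 3.847656, coefficient = 4
x_4 = 2.0000, f(x_4) = 5.000000, coefficient = 1

I ≈ (0.312500/3) × 36.250000 = 3.776042
Exact value: 3.776042
Error: 0.000000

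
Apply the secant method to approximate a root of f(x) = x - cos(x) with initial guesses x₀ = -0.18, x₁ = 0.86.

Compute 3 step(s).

f(x) = x - cos(x)
x₀ = -0.18, x₁ = 0.86

Secant formula: x_{n+1} = x_n - f(x_n)(x_n - x_{n-1})/(f(x_n) - f(x_{n-1}))

Iteration 1:
  f(-0.180000) = -1.163844
  f(0.860000) = 0.207563
  x_2 = 0.860000 - 0.207563×(0.860000 - (-0.180000))/(0.207563 - (-1.163844))
       = 0.702596
Iteration 2:
  f(0.860000) = 0.207563
  f(0.702596) = -0.060571
  x_3 = 0.702596 - (-0.060571)×(0.702596 - 0.860000)/(-0.060571 - 0.207563)
       = 0.738153
Iteration 3:
  f(0.702596) = -0.060571
  f(0.738153) = -0.001559
  x_4 = 0.738153 - (-0.001559)×(0.738153 - 0.702596)/(-0.001559 - (-0.060571))
       = 0.739093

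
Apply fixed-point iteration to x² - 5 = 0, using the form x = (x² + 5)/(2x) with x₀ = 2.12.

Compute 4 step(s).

Equation: x² - 5 = 0
Fixed-point form: x = (x² + 5)/(2x)
x₀ = 2.12

x_1 = g(2.120000) = 2.239245
x_2 = g(2.239245) = 2.236070
x_3 = g(2.236070) = 2.236068
x_4 = g(2.236068) = 2.236068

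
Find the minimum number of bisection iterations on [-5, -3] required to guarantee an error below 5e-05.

We need (b-a)/2^n ≤ 5e-05
(-3 - (-5))/2^n ≤ 5e-05
2/2^n ≤ 5e-05
2^n ≥ 40000
n ≥ log₂(40000) = 15.29
n ≥ 16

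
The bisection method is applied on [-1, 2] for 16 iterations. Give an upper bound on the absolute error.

Bisection error bound: |error| ≤ (b-a)/2^n
|error| ≤ (2 - (-1))/2^16 = 3/2^16
|error| ≤ 0.0000457764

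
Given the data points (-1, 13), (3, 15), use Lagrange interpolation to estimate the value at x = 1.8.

Lagrange interpolation formula:
P(x) = Σ yᵢ × Lᵢ(x)
where Lᵢ(x) = Π_{j≠i} (x - xⱼ)/(xᵢ - xⱼ)

L_0(1.8) = (1.8 - 3)/(-1 - 3) = 0.300000
L_1(1.8) = (1.8 - (-1))/(3 - (-1)) = 0.700000

P(1.8) = 13×L_0(1.8) + 15×L_1(1.8)
P(1.8) = 14.400000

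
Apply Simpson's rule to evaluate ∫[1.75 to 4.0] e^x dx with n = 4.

f(x) = e^x
a = 1.75, b = 4.0, n = 4
h = (b - a)/n = 0.562500

Simpson's rule: (h/3)[f(x₀) + 4f(x₁) + 2f(x₂) + ... + f(xₙ)]

x_0 = 1.7500, f(x_0) = 5.754603, coefficient = 1
x_1 = 2.3125, f(x_1) = 10.099642, coefficient = 4
x_2 = 2.8750, f(x_2) = 17.725424, coefficient = 2
x_3 = 3.4375, f(x_3) = 31.109088, coefficient = 4
x_4 = 4.0000, f(x_4) = 54.598150, coefficient = 1

I ≈ (0.562500/3) × 260.638522 = 48.869723
Exact value: 48.843547
Error: 0.026176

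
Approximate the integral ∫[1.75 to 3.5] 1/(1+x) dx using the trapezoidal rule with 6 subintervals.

f(x) = 1/(1+x)
a = 1.75, b = 3.5, n = 6
h = (b - a)/n = 0.291667

Trapezoidal rule: (h/2)[f(x₀) + 2f(x₁) + 2f(x₂) + ... + f(xₙ)]

x_0 = 1.7500, f(x_0) = 0.363636, coefficient = 1
x_1 = 2.0417, f(x_1) = 0.328767, coefficient = 2
x_2 = 2.3333, f(x_2) = 0.300000, coefficient = 2
x_3 = 2.6250, f(x_3) = 0.275862, coefficient = 2
x_4 = 2.9167, f(x_4) = 0.255319, coefficient = 2
x_5 = 3.2083, f(x_5) = 0.237624, coefficient = 2
x_6 = 3.5000, f(x_6) = 0.222222, coefficient = 1

I ≈ (0.291667/2) × 3.381003 = 0.493063
Exact value: 0.492476
Error: 0.000586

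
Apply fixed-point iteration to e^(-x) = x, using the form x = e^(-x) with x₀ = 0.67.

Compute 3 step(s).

Equation: e^(-x) = x
Fixed-point form: x = e^(-x)
x₀ = 0.67

x_1 = g(0.670000) = 0.511709
x_2 = g(0.511709) = 0.599470
x_3 = g(0.599470) = 0.549102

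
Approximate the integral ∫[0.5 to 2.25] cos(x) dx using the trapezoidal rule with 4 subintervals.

f(x) = cos(x)
a = 0.5, b = 2.25, n = 4
h = (b - a)/n = 0.437500

Trapezoidal rule: (h/2)[f(x₀) + 2f(x₁) + 2f(x₂) + ... + f(xₙ)]

x_0 = 0.5000, f(x_0) = 0.877583, coefficient = 1
x_1 = 0.9375, f(x_1) = 0.591805, coefficient = 2
x_2 = 1.3750, f(x_2) = 0.194548, coefficient = 2
x_3 = 1.8125, f(x_3) = -0.239357, coefficient = 2
x_4 = 2.2500, f(x_4) = -0.628174, coefficient = 1

I ≈ (0.437500/2) × 1.343400 = 0.293869
Exact value: 0.298648
Error: 0.004779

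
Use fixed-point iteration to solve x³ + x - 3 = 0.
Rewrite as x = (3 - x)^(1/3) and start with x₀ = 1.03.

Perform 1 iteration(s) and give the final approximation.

Equation: x³ + x - 3 = 0
Fixed-point form: x = (3 - x)^(1/3)
x₀ = 1.03

x_1 = g(1.030000) = 1.253590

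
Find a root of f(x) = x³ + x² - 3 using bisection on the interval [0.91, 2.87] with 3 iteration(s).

f(x) = x³ + x² - 3
Initial interval: [0.91, 2.87]

Iteration 1:
  c_1 = (0.910000 + 2.870000)/2 = 1.890000
  f(c_1) = f(1.890000) = 7.323369
  f(a) × f(c) < 0, new interval: [0.910000, 1.890000]
Iteration 2:
  c_2 = (0.910000 + 1.890000)/2 = 1.400000
  f(c_2) = f(1.400000) = 1.704000
  f(a) × f(c) < 0, new interval: [0.910000, 1.400000]
Iteration 3:
  c_3 = (0.910000 + 1.400000)/2 = 1.155000
  f(c_3) = f(1.155000) = -0.125176
  f(a) × f(c) ≥ 0, new interval: [1.155000, 1.400000]

After 3 iteration(s), the approximation is c_3 = 1.155000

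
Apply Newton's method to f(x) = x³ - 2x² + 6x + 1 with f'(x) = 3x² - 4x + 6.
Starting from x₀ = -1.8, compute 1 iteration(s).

f(x) = x³ - 2x² + 6x + 1
f'(x) = 3x² - 4x + 6
x₀ = -1.8

Newton-Raphson formula: x_{n+1} = x_n - f(x_n)/f'(x_n)

Iteration 1:
  f(-1.800000) = -22.112000
  f'(-1.800000) = 22.920000
  x_1 = -1.800000 - (-22.112000)/22.920000 = -0.835253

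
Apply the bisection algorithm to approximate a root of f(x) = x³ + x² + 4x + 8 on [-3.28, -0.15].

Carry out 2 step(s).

f(x) = x³ + x² + 4x + 8
Initial interval: [-3.28, -0.15]

Iteration 1:
  c_1 = (-3.280000 + (-0.150000))/2 = -1.715000
  f(c_1) = f(-1.715000) = -0.962976
  f(a) × f(c) ≥ 0, new interval: [-1.715000, -0.150000]
Iteration 2:
  c_2 = (-1.715000 + (-0.150000))/2 = -0.932500
  f(c_2) = f(-0.932500) = 4.328695
  f(a) × f(c) < 0, new interval: [-1.715000, -0.932500]

After 2 iteration(s), the approximation is c_2 = -0.932500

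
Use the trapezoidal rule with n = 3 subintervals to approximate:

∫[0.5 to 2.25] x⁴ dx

f(x) = x⁴
a = 0.5, b = 2.25, n = 3
h = (b - a)/n = 0.583333

Trapezoidal rule: (h/2)[f(x₀) + 2f(x₁) + 2f(x₂) + ... + f(xₙ)]

x_0 = 0.5000, f(x_0) = 0.062500, coefficient = 1
x_1 = 1.0833, f(x_1) = 1.377363, coefficient = 2
x_2 = 1.6667, f(x_2) = 7.716049, coefficient = 2
x_3 = 2.2500, f(x_3) = 25.628906, coefficient = 1

I ≈ (0.583333/2) × 43.878231 = 12.797817
Exact value: 11.526758
Error: 1.271060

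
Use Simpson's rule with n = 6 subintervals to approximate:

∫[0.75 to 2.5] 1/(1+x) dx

f(x) = 1/(1+x)
a = 0.75, b = 2.5, n = 6
h = (b - a)/n = 0.291667

Simpson's rule: (h/3)[f(x₀) + 4f(x₁) + 2f(x₂) + ... + f(xₙ)]

x_0 = 0.7500, f(x_0) = 0.571429, coefficient = 1
x_1 = 1.0417, f(x_1) = 0.489796, coefficient = 4
x_2 = 1.3333, f(x_2) = 0.428571, coefficient = 2
x_3 = 1.6250, f(x_3) = 0.380952, coefficient = 4
x_4 = 1.9167, f(x_4) = 0.342857, coefficient = 2
x_5 = 2.2083, f(x_5) = 0.311688, coefficient = 4
x_6 = 2.5000, f(x_6) = 0.285714, coefficient = 1

I ≈ (0.291667/3) × 7.129746 = 0.693170
Exact value: 0.693147
Error: 0.000023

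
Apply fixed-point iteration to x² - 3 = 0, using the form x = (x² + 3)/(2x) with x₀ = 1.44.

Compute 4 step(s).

Equation: x² - 3 = 0
Fixed-point form: x = (x² + 3)/(2x)
x₀ = 1.44

x_1 = g(1.440000) = 1.761667
x_2 = g(1.761667) = 1.732300
x_3 = g(1.732300) = 1.732051
x_4 = g(1.732051) = 1.732051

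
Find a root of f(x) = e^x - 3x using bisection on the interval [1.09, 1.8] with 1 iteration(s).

f(x) = e^x - 3x
Initial interval: [1.09, 1.8]

Iteration 1:
  c_1 = (1.090000 + 1.800000)/2 = 1.445000
  f(c_1) = f(1.445000) = -0.093148
  f(a) × f(c) ≥ 0, new interval: [1.445000, 1.800000]

After 1 iteration(s), the approximation is c_1 = 1.445000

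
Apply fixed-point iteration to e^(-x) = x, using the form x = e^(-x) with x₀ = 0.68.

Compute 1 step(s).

Equation: e^(-x) = x
Fixed-point form: x = e^(-x)
x₀ = 0.68

x_1 = g(0.680000) = 0.506617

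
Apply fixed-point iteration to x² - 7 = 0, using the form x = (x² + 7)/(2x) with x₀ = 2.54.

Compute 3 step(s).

Equation: x² - 7 = 0
Fixed-point form: x = (x² + 7)/(2x)
x₀ = 2.54

x_1 = g(2.540000) = 2.647953
x_2 = g(2.647953) = 2.645752
x_3 = g(2.645752) = 2.645751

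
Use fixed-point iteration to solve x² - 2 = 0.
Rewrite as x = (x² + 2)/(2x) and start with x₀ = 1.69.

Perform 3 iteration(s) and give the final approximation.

Equation: x² - 2 = 0
Fixed-point form: x = (x² + 2)/(2x)
x₀ = 1.69

x_1 = g(1.690000) = 1.436716
x_2 = g(1.436716) = 1.414390
x_3 = g(1.414390) = 1.414214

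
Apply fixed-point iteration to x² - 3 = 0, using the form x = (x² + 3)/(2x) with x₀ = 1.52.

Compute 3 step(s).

Equation: x² - 3 = 0
Fixed-point form: x = (x² + 3)/(2x)
x₀ = 1.52

x_1 = g(1.520000) = 1.746842
x_2 = g(1.746842) = 1.732113
x_3 = g(1.732113) = 1.732051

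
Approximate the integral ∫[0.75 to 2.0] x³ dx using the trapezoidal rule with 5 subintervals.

f(x) = x³
a = 0.75, b = 2.0, n = 5
h = (b - a)/n = 0.250000

Trapezoidal rule: (h/2)[f(x₀) + 2f(x₁) + 2f(x₂) + ... + f(xₙ)]

x_0 = 0.7500, f(x_0) = 0.421875, coefficient = 1
x_1 = 1.0000, f(x_1) = 1.000000, coefficient = 2
x_2 = 1.2500, f(x_2) = 1.953125, coefficient = 2
x_3 = 1.5000, f(x_3) = 3.375000, coefficient = 2
x_4 = 1.7500, f(x_4) = 5.359375, coefficient = 2
x_5 = 2.0000, f(x_5) = 8.000000, coefficient = 1

I ≈ (0.250000/2) × 31.796875 = 3.974609
Exact value: 3.920898
Error: 0.053711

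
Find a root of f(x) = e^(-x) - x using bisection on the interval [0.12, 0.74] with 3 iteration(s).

f(x) = e^(-x) - x
Initial interval: [0.12, 0.74]

Iteration 1:
  c_1 = (0.120000 + 0.740000)/2 = 0.430000
  f(c_1) = f(0.430000) = 0.220509
  f(a) × f(c) ≥ 0, new interval: [0.430000, 0.740000]
Iteration 2:
  c_2 = (0.430000 + 0.740000)/2 = 0.585000
  f(c_2) = f(0.585000) = -0.027894
  f(a) × f(c) < 0, new interval: [0.430000, 0.585000]
Iteration 3:
  c_3 = (0.430000 + 0.585000)/2 = 0.507500
  f(c_3) = f(0.507500) = 0.094499
  f(a) × f(c) ≥ 0, new interval: [0.507500, 0.585000]

After 3 iteration(s), the approximation is c_3 = 0.507500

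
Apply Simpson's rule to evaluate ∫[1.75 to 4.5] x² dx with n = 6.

f(x) = x²
a = 1.75, b = 4.5, n = 6
h = (b - a)/n = 0.458333

Simpson's rule: (h/3)[f(x₀) + 4f(x₁) + 2f(x₂) + ... + f(xₙ)]

x_0 = 1.7500, f(x_0) = 3.062500, coefficient = 1
x_1 = 2.2083, f(x_1) = 4.876736, coefficient = 4
x_2 = 2.6667, f(x_2) = 7.111111, coefficient = 2
x_3 = 3.1250, f(x_3) = 9.765625, coefficient = 4
x_4 = 3.5833, f(x_4) = 12.840278, coefficient = 2
x_5 = 4.0417, f(x_5) = 16.335069, coefficient = 4
x_6 = 4.5000, f(x_6) = 20.250000, coefficient = 1

I ≈ (0.458333/3) × 187.125000 = 28.588542
Exact value: 28.588542
Error: 0.000000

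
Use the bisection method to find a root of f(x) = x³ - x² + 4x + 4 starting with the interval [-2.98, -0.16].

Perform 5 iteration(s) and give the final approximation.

f(x) = x³ - x² + 4x + 4
Initial interval: [-2.98, -0.16]

Iteration 1:
  c_1 = (-2.980000 + (-0.160000))/2 = -1.570000
  f(c_1) = f(-1.570000) = -8.614793
  f(a) × f(c) ≥ 0, new interval: [-1.570000, -0.160000]
Iteration 2:
  c_2 = (-1.570000 + (-0.160000))/2 = -0.865000
  f(c_2) = f(-0.865000) = -0.855440
  f(a) × f(c) ≥ 0, new interval: [-0.865000, -0.160000]
Iteration 3:
  c_3 = (-0.865000 + (-0.160000))/2 = -0.512500
  f(c_3) = f(-0.512500) = 1.552732
  f(a) × f(c) < 0, new interval: [-0.865000, -0.512500]
Iteration 4:
  c_4 = (-0.865000 + (-0.512500))/2 = -0.688750
  f(c_4) = f(-0.688750) = 0.443897
  f(a) × f(c) < 0, new interval: [-0.865000, -0.688750]
Iteration 5:
  c_5 = (-0.865000 + (-0.688750))/2 = -0.776875
  f(c_5) = f(-0.776875) = -0.179906
  f(a) × f(c) ≥ 0, new interval: [-0.776875, -0.688750]

After 5 iteration(s), the approximation is c_5 = -0.776875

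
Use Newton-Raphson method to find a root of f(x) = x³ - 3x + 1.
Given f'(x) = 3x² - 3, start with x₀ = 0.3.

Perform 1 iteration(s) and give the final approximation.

f(x) = x³ - 3x + 1
f'(x) = 3x² - 3
x₀ = 0.3

Newton-Raphson formula: x_{n+1} = x_n - f(x_n)/f'(x_n)

Iteration 1:
  f(0.300000) = 0.127000
  f'(0.300000) = -2.730000
  x_1 = 0.300000 - 0.127000/(-2.730000) = 0.346520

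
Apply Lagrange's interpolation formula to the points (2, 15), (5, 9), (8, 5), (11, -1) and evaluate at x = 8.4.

Lagrange interpolation formula:
P(x) = Σ yᵢ × Lᵢ(x)
where Lᵢ(x) = Π_{j≠i} (x - xⱼ)/(xᵢ - xⱼ)

L_0(8.4) = (8.4 - 5)/(2 - 5) × (8.4 - 8)/(2 - 8) × (8.4 - 11)/(2 - 11) = 0.021827
L_1(8.4) = (8.4 - 2)/(5 - 2) × (8.4 - 8)/(5 - 8) × (8.4 - 11)/(5 - 11) = -0.123259
L_2(8.4) = (8.4 - 2)/(8 - 2) × (8.4 - 5)/(8 - 5) × (8.4 - 11)/(8 - 11) = 1.047704
L_3(8.4) = (8.4 - 2)/(11 - 2) × (8.4 - 5)/(11 - 5) × (8.4 - 8)/(11 - 8) = 0.053728

P(8.4) = 15×L_0(8.4) + 9×L_1(8.4) + 5×L_2(8.4) + (-1)×L_3(8.4)
P(8.4) = 4.402864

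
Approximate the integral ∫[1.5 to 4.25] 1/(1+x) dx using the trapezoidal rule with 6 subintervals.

f(x) = 1/(1+x)
a = 1.5, b = 4.25, n = 6
h = (b - a)/n = 0.458333

Trapezoidal rule: (h/2)[f(x₀) + 2f(x₁) + 2f(x₂) + ... + f(xₙ)]

x_0 = 1.5000, f(x_0) = 0.400000, coefficient = 1
x_1 = 1.9583, f(x_1) = 0.338028, coefficient = 2
x_2 = 2.4167, f(x_2) = 0.292683, coefficient = 2
x_3 = 2.8750, f(x_3) = 0.258065, coefficient = 2
x_4 = 3.3333, f(x_4) = 0.230769, coefficient = 2
x_5 = 3.7917, f(x_5) = 0.208696, coefficient = 2
x_6 = 4.2500, f(x_6) = 0.190476, coefficient = 1

I ≈ (0.458333/2) × 3.246957 = 0.744094
Exact value: 0.741937
Error: 0.002157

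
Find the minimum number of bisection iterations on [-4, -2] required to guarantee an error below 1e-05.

We need (b-a)/2^n ≤ 1e-05
(-2 - (-4))/2^n ≤ 1e-05
2/2^n ≤ 1e-05
2^n ≥ 200000
n ≥ log₂(200000) = 17.61
n ≥ 18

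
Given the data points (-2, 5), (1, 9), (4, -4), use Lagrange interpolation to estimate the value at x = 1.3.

Lagrange interpolation formula:
P(x) = Σ yᵢ × Lᵢ(x)
where Lᵢ(x) = Π_{j≠i} (x - xⱼ)/(xᵢ - xⱼ)

L_0(1.3) = (1.3 - 1)/(-2 - 1) × (1.3 - 4)/(-2 - 4) = -0.045000
L_1(1.3) = (1.3 - (-2))/(1 - (-2)) × (1.3 - 4)/(1 - 4) = 0.990000
L_2(1.3) = (1.3 - (-2))/(4 - (-2)) × (1.3 - 1)/(4 - 1) = 0.055000

P(1.3) = 5×L_0(1.3) + 9×L_1(1.3) + (-4)×L_2(1.3)
P(1.3) = 8.465000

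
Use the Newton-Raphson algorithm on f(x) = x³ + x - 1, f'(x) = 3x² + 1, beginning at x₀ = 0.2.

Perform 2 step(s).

f(x) = x³ + x - 1
f'(x) = 3x² + 1
x₀ = 0.2

Newton-Raphson formula: x_{n+1} = x_n - f(x_n)/f'(x_n)

Iteration 1:
  f(0.200000) = -0.792000
  f'(0.200000) = 1.120000
  x_1 = 0.200000 - (-0.792000)/1.120000 = 0.907143
Iteration 2:
  f(0.907143) = 0.653638
  f'(0.907143) = 3.468724
  x_2 = 0.907143 - 0.653638/3.468724 = 0.718705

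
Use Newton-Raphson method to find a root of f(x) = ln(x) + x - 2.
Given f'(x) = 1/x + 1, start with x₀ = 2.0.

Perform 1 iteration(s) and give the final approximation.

f(x) = ln(x) + x - 2
f'(x) = 1/x + 1
x₀ = 2.0

Newton-Raphson formula: x_{n+1} = x_n - f(x_n)/f'(x_n)

Iteration 1:
  f(2.000000) = 0.693147
  f'(2.000000) = 1.500000
  x_1 = 2.000000 - 0.693147/1.500000 = 1.537902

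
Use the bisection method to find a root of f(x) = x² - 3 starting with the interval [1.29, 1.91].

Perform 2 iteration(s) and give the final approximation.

f(x) = x² - 3
Initial interval: [1.29, 1.91]

Iteration 1:
  c_1 = (1.290000 + 1.910000)/2 = 1.600000
  f(c_1) = f(1.600000) = -0.440000
  f(a) × f(c) ≥ 0, new interval: [1.600000, 1.910000]
Iteration 2:
  c_2 = (1.600000 + 1.910000)/2 = 1.755000
  f(c_2) = f(1.755000) = 0.080025
  f(a) × f(c) < 0, new interval: [1.600000, 1.755000]

After 2 iteration(s), the approximation is c_2 = 1.755000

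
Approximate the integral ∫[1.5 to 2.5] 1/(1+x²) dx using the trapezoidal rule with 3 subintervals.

f(x) = 1/(1+x²)
a = 1.5, b = 2.5, n = 3
h = (b - a)/n = 0.333333

Trapezoidal rule: (h/2)[f(x₀) + 2f(x₁) + 2f(x₂) + ... + f(xₙ)]

x_0 = 1.5000, f(x_0) = 0.307692, coefficient = 1
x_1 = 1.8333, f(x_1) = 0.229299, coefficient = 2
x_2 = 2.1667, f(x_2) = 0.175610, coefficient = 2
x_3 = 2.5000, f(x_3) = 0.137931, coefficient = 1

I ≈ (0.333333/2) × 1.255442 = 0.209240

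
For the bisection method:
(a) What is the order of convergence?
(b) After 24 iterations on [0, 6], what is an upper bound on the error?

(a) Bisection has linear (order 1) convergence; the error is halved each step.

(b) Error bound = (b-a)/2^n = (6 - 0)/2^{24}
    = 6/2^{24}

(a) 1 (linear); (b) error ≤ 3.58e-07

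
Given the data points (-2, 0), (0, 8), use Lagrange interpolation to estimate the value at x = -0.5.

Lagrange interpolation formula:
P(x) = Σ yᵢ × Lᵢ(x)
where Lᵢ(x) = Π_{j≠i} (x - xⱼ)/(xᵢ - xⱼ)

L_0(-0.5) = (-0.5 - 0)/(-2 - 0) = 0.250000
L_1(-0.5) = (-0.5 - (-2))/(0 - (-2)) = 0.750000

P(-0.5) = 0×L_0(-0.5) + 8×L_1(-0.5)
P(-0.5) = 6.000000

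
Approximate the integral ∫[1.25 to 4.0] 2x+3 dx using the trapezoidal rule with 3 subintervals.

f(x) = 2x+3
a = 1.25, b = 4.0, n = 3
h = (b - a)/n = 0.916667

Trapezoidal rule: (h/2)[f(x₀) + 2f(x₁) + 2f(x₂) + ... + f(xₙ)]

x_0 = 1.2500, f(x_0) = 5.500000, coefficient = 1
x_1 = 2.1667, f(x_1) = 7.333333, coefficient = 2
x_2 = 3.0833, f(x_2) = 9.166667, coefficient = 2
x_3 = 4.0000, f(x_3) = 11.000000, coefficient = 1

I ≈ (0.916667/2) × 49.500000 = 22.687500
Exact value: 22.687500
Error: 0.000000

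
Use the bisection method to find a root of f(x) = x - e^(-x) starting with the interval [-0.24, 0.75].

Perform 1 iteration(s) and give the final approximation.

f(x) = x - e^(-x)
Initial interval: [-0.24, 0.75]

Iteration 1:
  c_1 = (-0.240000 + 0.750000)/2 = 0.255000
  f(c_1) = f(0.255000) = -0.519916
  f(a) × f(c) ≥ 0, new interval: [0.255000, 0.750000]

After 1 iteration(s), the approximation is c_1 = 0.255000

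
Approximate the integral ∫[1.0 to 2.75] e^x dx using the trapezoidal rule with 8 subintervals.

f(x) = e^x
a = 1.0, b = 2.75, n = 8
h = (b - a)/n = 0.218750

Trapezoidal rule: (h/2)[f(x₀) + 2f(x₁) + 2f(x₂) + ... + f(xₙ)]

x_0 = 1.0000, f(x_0) = 2.718282, coefficient = 1
x_1 = 1.2188, f(x_1) = 3.382956, coefficient = 2
x_2 = 1.4375, f(x_2) = 4.210157, coefficient = 2
x_3 = 1.6562, f(x_3) = 5.239625, coefficient = 2
x_4 = 1.8750, f(x_4) = 6.520819, coefficient = 2
x_5 = 2.0938, f(x_5) = 8.115291, coefficient = 2
x_6 = 2.3125, f(x_6) = 10.099642, coefficient = 2
x_7 = 2.5312, f(x_7) = 12.569208, coefficient = 2
x_8 = 2.7500, f(x_8) = 15.642632, coefficient = 1

I ≈ (0.218750/2) × 118.636311 = 12.975847
Exact value: 12.924350
Error: 0.051496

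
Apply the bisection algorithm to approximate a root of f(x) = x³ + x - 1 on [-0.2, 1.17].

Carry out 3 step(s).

f(x) = x³ + x - 1
Initial interval: [-0.2, 1.17]

Iteration 1:
  c_1 = (-0.200000 + 1.170000)/2 = 0.485000
  f(c_1) = f(0.485000) = -0.400916
  f(a) × f(c) ≥ 0, new interval: [0.485000, 1.170000]
Iteration 2:
  c_2 = (0.485000 + 1.170000)/2 = 0.827500
  f(c_2) = f(0.827500) = 0.394136
  f(a) × f(c) < 0, new interval: [0.485000, 0.827500]
Iteration 3:
  c_3 = (0.485000 + 0.827500)/2 = 0.656250
  f(c_3) = f(0.656250) = -0.061127
  f(a) × f(c) ≥ 0, new interval: [0.656250, 0.827500]

After 3 iteration(s), the approximation is c_3 = 0.656250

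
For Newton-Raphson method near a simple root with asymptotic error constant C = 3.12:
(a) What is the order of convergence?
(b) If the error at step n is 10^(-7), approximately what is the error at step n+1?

(a) Newton-Raphson has quadratic (order 2) convergence near simple roots.
    This means |e_{n+1}| ≈ C|e_n|².

(b) With |e_n| = 10^(-7) and C = 3.12:
    |e_{n+1}| ≈ 3.12 × (10^(-7))² = 3.12 × 10^(-14)

(a) 2 (quadratic); (b) |e_{n+1}| ≈ 3.120e-14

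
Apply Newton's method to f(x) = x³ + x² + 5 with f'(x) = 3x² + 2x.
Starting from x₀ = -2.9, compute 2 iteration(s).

f(x) = x³ + x² + 5
f'(x) = 3x² + 2x
x₀ = -2.9

Newton-Raphson formula: x_{n+1} = x_n - f(x_n)/f'(x_n)

Iteration 1:
  f(-2.900000) = -10.979000
  f'(-2.900000) = 19.430000
  x_1 = -2.900000 - (-10.979000)/19.430000 = -2.334946
Iteration 2:
  f(-2.334946) = -2.278089
  f'(-2.334946) = 11.686026
  x_2 = -2.334946 - (-2.278089)/11.686026 = -2.140005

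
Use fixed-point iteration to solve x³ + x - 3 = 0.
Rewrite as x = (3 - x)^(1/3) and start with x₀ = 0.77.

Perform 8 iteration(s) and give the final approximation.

Equation: x³ + x - 3 = 0
Fixed-point form: x = (3 - x)^(1/3)
x₀ = 0.77

x_1 = g(0.770000) = 1.306477
x_2 = g(1.306477) = 1.191966
x_3 = g(1.191966) = 1.218248
x_4 = g(1.218248) = 1.212316
x_5 = g(1.212316) = 1.213660
x_6 = g(1.213660) = 1.213356
x_7 = g(1.213356) = 1.213424
x_8 = g(1.213424) = 1.213409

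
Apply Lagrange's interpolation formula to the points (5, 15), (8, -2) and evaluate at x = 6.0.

Lagrange interpolation formula:
P(x) = Σ yᵢ × Lᵢ(x)
where Lᵢ(x) = Π_{j≠i} (x - xⱼ)/(xᵢ - xⱼ)

L_0(6.0) = (6.0 - 8)/(5 - 8) = 0.666667
L_1(6.0) = (6.0 - 5)/(8 - 5) = 0.333333

P(6.0) = 15×L_0(6.0) + (-2)×L_1(6.0)
P(6.0) = 9.333333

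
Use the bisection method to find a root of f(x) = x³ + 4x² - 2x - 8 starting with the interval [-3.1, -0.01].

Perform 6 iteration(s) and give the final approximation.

f(x) = x³ + 4x² - 2x - 8
Initial interval: [-3.1, -0.01]

Iteration 1:
  c_1 = (-3.100000 + (-0.010000))/2 = -1.555000
  f(c_1) = f(-1.555000) = 1.022071
  f(a) × f(c) ≥ 0, new interval: [-1.555000, -0.010000]
Iteration 2:
  c_2 = (-1.555000 + (-0.010000))/2 = -0.782500
  f(c_2) = f(-0.782500) = -4.464905
  f(a) × f(c) < 0, new interval: [-1.555000, -0.782500]
Iteration 3:
  c_3 = (-1.555000 + (-0.782500))/2 = -1.168750
  f(c_3) = f(-1.168750) = -1.795079
  f(a) × f(c) < 0, new interval: [-1.555000, -1.168750]
Iteration 4:
  c_4 = (-1.555000 + (-1.168750))/2 = -1.361875
  f(c_4) = f(-1.361875) = -0.383310
  f(a) × f(c) < 0, new interval: [-1.555000, -1.361875]
Iteration 5:
  c_5 = (-1.555000 + (-1.361875))/2 = -1.458438
  f(c_5) = f(-1.458438) = 0.322880
  f(a) × f(c) ≥ 0, new interval: [-1.458438, -1.361875]
Iteration 6:
  c_6 = (-1.458438 + (-1.361875))/2 = -1.410156
  f(c_6) = f(-1.410156) = -0.029678
  f(a) × f(c) < 0, new interval: [-1.458438, -1.410156]

After 6 iteration(s), the approximation is c_6 = -1.410156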